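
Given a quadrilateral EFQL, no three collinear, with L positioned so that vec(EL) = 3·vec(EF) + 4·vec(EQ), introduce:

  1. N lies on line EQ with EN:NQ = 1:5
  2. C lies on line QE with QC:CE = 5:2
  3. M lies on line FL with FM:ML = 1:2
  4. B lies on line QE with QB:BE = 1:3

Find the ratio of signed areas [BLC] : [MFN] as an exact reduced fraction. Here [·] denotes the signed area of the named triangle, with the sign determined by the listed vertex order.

Work in coordinates with E = (0, 0), F = (1, 0), Q = (0, 1), L = (3, 4).
1. N lies on line EQ with EN:NQ = 1:5 ⇒ N = (0, 1/6)
2. C lies on line QE with QC:CE = 5:2 ⇒ C = (0, 2/7)
3. M lies on line FL with FM:ML = 1:2 ⇒ M = (5/3, 4/3)
4. B lies on line QE with QB:BE = 1:3 ⇒ B = (0, 3/4)
2·[BLC] = -39/28, 2·[MFN] = -13/9
[BLC]:[MFN] = -39/28:-13/9 = 27/28

[BLC]:[MFN] = 27/28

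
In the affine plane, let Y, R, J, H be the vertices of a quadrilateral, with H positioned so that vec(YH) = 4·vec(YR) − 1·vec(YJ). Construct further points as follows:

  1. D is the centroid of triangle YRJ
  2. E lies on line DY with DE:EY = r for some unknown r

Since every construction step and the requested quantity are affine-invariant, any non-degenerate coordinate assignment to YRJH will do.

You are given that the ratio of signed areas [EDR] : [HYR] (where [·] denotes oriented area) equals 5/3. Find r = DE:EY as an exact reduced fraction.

r = -5/4

Set Y = (0, 0), R = (1, 0), J = (0, 1), H = (4, -1); any affine frame gives the same invariant.
1. D is the centroid of triangle YRJ ⇒ D = (1/3, 1/3)
2. With DE:EY = r, write λ = r/(r+1) so E = D + λ·(Y−D); E is affine-linear in λ
Every point depending on E is an affine combination of E and λ-independent points, so each such coordinate is linear in λ; the λ² term in each signed area is a multiple of (Y−D)×(Y−D) = 0, so 2·[EDR] and 2·[HYR] are each linear in λ. Evaluating at λ=0 and λ=1:
  2·[EDR] = -1/3·λ,   2·[HYR] = -1
So [EDR]:[HYR] = (-1/3·λ) / (-1). Setting this equal to 5/3:
  -1/3·λ = 5/3·(-1)  ⇒  λ = 5
Then r = λ/(1−λ) = (5)/(-4) = -5/4. Check: with r = -5/4, E = (-4/3, -4/3) and [EDR]:[HYR] = 5/3 as required.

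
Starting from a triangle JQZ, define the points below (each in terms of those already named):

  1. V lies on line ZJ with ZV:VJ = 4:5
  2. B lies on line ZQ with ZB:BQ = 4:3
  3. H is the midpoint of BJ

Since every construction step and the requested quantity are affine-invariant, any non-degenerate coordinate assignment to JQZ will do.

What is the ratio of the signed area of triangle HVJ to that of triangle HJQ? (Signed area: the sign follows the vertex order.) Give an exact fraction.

[HVJ]:[HJQ] = 20/27

Choose coordinates J = (0, 0), Q = (1, 0), Z = (0, 1).
1. V lies on line ZJ with ZV:VJ = 4:5 ⇒ V = (0, 5/9)
2. B lies on line ZQ with ZB:BQ = 4:3 ⇒ B = (4/7, 3/7)
3. H is the midpoint of BJ ⇒ H = (2/7, 3/14)
2·[HVJ] = 10/63, 2·[HJQ] = 3/14
[HVJ]:[HJQ] = 10/63:3/14 = 20/27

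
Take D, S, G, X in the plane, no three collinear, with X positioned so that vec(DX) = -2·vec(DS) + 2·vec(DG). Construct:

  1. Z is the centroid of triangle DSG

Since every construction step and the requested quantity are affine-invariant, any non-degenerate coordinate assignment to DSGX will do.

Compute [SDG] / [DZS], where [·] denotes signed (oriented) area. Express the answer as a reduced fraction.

[SDG]:[DZS] = 3

Set D = (0, 0), S = (1, 0), G = (0, 1), X = (-2, 2); any affine frame gives the same invariant.
1. Z is the centroid of triangle DSG ⇒ Z = (1/3, 1/3)
2·[SDG] = -1, 2·[DZS] = -1/3
[SDG]:[DZS] = -1:-1/3 = 3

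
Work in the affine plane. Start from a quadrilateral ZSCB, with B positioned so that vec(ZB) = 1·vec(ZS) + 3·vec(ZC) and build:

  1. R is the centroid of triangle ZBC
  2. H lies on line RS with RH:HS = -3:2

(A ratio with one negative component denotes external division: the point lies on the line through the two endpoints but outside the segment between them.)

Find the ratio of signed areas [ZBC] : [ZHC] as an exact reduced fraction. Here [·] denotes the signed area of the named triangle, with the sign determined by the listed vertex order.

[ZBC]:[ZHC] = 3/7

Choose coordinates Z = (0, 0), S = (1, 0), C = (0, 1), B = (1, 3).
1. R is the centroid of triangle ZBC ⇒ R = (1/3, 4/3)
2. H lies on line RS with RH:HS = -3:2 ⇒ H = (7/3, -8/3)
2·[ZBC] = 1, 2·[ZHC] = 7/3
[ZBC]:[ZHC] = 1:7/3 = 3/7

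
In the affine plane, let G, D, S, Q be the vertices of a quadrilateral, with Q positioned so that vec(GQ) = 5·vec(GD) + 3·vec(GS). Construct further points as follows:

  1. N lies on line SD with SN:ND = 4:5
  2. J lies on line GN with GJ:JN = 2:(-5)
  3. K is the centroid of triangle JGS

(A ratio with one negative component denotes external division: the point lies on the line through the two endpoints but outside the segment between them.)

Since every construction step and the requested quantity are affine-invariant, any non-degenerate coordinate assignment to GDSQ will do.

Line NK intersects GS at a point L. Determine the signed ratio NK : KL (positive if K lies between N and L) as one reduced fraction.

NK:KL = -11/2

Work in coordinates with G = (0, 0), D = (1, 0), S = (0, 1), Q = (5, 3).
1. N lies on line SD with SN:ND = 4:5 ⇒ N = (4/9, 5/9)
2. J lies on line GN with GJ:JN = 2:(-5) ⇒ J = (-8/27, -10/27)
3. K is the centroid of triangle JGS ⇒ K = (-8/81, 17/81)
line NK meets GS at L = (0, 3/11)
K = N + t·(L−N) with t = 11/9, so NK:KL = 11/9:-2/9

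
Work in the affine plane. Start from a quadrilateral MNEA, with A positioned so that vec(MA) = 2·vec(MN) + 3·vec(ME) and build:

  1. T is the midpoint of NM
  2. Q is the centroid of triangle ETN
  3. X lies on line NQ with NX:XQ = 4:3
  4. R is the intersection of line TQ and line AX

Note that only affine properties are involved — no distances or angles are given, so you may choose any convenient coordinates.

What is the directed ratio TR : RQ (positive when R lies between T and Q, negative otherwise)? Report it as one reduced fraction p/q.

Work in coordinates with M = (0, 0), N = (1, 0), E = (0, 1), A = (2, 3).
1. T is the midpoint of NM ⇒ T = (1/2, 0)
2. Q is the centroid of triangle ETN ⇒ Q = (1/2, 1/3)
3. X lies on line NQ with NX:XQ = 4:3 ⇒ X = (5/7, 4/21)
4. R is the intersection of line TQ and line AX ⇒ R = (1/2, -5/18)
R = T + t·(Q−T) with t = -5/6, so TR:RQ = t:(1−t) = -5/6:11/6

TR:RQ = -5/11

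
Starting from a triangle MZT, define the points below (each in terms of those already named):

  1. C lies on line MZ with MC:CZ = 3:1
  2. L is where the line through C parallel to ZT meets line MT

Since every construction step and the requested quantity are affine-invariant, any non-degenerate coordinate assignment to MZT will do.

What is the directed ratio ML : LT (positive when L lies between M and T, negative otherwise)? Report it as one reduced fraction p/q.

ML:LT = 3

Set M = (0, 0), Z = (1, 0), T = (0, 1); any affine frame gives the same invariant.
1. C lies on line MZ with MC:CZ = 3:1 ⇒ C = (3/4, 0)
2. L is where the line through C parallel to ZT meets line MT ⇒ L = (0, 3/4)
L = M + t·(T−M) with t = 3/4, so ML:LT = t:(1−t) = 3/4:1/4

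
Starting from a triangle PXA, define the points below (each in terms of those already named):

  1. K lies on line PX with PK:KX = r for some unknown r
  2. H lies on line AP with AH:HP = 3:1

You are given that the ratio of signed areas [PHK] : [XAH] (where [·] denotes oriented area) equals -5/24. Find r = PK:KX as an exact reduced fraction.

Set P = (0, 0), X = (1, 0), A = (0, 1); any affine frame gives the same invariant.
1. With PK:KX = r, write λ = r/(r+1) so K = P + λ·(X−P); K is affine-linear in λ
2. H lies on line AP with AH:HP = 3:1 ⇒ H = (0, 1/4)
Every point depending on K is an affine combination of K and λ-independent points, so each such coordinate is linear in λ; the λ² term in each signed area is a multiple of (X−P)×(X−P) = 0, so 2·[PHK] and 2·[XAH] are each linear in λ. Evaluating at λ=0 and λ=1:
  2·[PHK] = -1/4·λ,   2·[XAH] = 3/4
So [PHK]:[XAH] = (-1/4·λ) / (3/4). Setting this equal to -5/24:
  -1/4·λ = -5/24·(3/4)  ⇒  λ = 5/8
Then r = λ/(1−λ) = (5/8)/(3/8) = 5/3. Check: with r = 5/3, K = (5/8, 0) and [PHK]:[XAH] = -5/24 as required.

r = 5/3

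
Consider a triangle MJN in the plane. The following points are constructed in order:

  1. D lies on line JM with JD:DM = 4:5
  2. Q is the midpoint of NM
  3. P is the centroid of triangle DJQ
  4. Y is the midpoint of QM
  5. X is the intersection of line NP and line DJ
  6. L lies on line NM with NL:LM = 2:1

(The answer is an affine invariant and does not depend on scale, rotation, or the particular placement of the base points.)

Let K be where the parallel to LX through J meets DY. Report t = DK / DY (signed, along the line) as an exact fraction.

t = -5

Set M = (0, 0), J = (1, 0), N = (0, 1); any affine frame gives the same invariant.
1. D lies on line JM with JD:DM = 4:5 ⇒ D = (5/9, 0)
2. Q is the midpoint of NM ⇒ Q = (0, 1/2)
3. P is the centroid of triangle DJQ ⇒ P = (14/27, 1/6)
4. Y is the midpoint of QM ⇒ Y = (0, 1/4)
5. X is the intersection of line NP and line DJ ⇒ X = (28/45, 0)
6. L lies on line NM with NL:LM = 2:1 ⇒ L = (0, 1/3)
through J parallel to LX: direction (28/45, -1/3); meets DY at K = (10/3, -5/4)
K = D + t·(Y−D) with t = -5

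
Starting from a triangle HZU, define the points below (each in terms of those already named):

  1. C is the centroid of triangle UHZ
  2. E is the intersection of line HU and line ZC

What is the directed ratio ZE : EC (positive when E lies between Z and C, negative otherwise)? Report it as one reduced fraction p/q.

ZE:EC = -3

Assign H = (0, 0), Z = (1, 0), U = (0, 1) — the answer is frame-independent, so this choice is without loss of generality.
1. C is the centroid of triangle UHZ ⇒ C = (1/3, 1/3)
2. E is the intersection of line HU and line ZC ⇒ E = (0, 1/2)
E = Z + t·(C−Z) with t = 3/2, so ZE:EC = t:(1−t) = 3/2:-1/2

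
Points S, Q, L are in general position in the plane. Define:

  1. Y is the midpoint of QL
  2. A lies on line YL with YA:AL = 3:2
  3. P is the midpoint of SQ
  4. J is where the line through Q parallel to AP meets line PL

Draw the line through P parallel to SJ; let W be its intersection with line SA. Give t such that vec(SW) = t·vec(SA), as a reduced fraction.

Work in coordinates with S = (0, 0), Q = (1, 0), L = (0, 1).
1. Y is the midpoint of QL ⇒ Y = (1/2, 1/2)
2. A lies on line YL with YA:AL = 3:2 ⇒ A = (1/5, 4/5)
3. P is the midpoint of SQ ⇒ P = (1/2, 0)
4. J is where the line through Q parallel to AP meets line PL ⇒ J = (5/2, -4)
through P parallel to SJ: direction (5/2, -4); meets SA at W = (1/7, 4/7)
W = S + t·(A−S) with t = 5/7

t = 5/7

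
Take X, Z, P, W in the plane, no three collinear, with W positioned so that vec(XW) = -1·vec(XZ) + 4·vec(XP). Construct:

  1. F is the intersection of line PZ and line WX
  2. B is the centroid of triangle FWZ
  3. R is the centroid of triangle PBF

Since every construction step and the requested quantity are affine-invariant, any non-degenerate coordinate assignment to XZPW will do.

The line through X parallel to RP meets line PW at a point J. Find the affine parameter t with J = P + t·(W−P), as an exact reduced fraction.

Assign X = (0, 0), Z = (1, 0), P = (0, 1), W = (-1, 4) — the answer is frame-independent, so this choice is without loss of generality.
1. F is the intersection of line PZ and line WX ⇒ F = (-1/3, 4/3)
2. B is the centroid of triangle FWZ ⇒ B = (-1/9, 16/9)
3. R is the centroid of triangle PBF ⇒ R = (-4/27, 37/27)
through X parallel to RP: direction (4/27, -10/27); meets PW at J = (2, -5)
J = P + t·(W−P) with t = -2

t = -2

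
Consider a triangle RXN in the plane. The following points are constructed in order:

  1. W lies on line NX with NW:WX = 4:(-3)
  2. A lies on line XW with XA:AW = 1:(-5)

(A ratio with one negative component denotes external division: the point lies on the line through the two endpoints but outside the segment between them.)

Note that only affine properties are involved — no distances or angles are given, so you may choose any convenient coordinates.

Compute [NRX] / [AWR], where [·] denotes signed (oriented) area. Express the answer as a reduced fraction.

[NRX]:[AWR] = -4/15

Assign R = (0, 0), X = (1, 0), N = (0, 1) — the answer is frame-independent, so this choice is without loss of generality.
1. W lies on line NX with NW:WX = 4:(-3) ⇒ W = (4, -3)
2. A lies on line XW with XA:AW = 1:(-5) ⇒ A = (1/4, 3/4)
2·[NRX] = 1, 2·[AWR] = -15/4
[NRX]:[AWR] = 1:-15/4 = -4/15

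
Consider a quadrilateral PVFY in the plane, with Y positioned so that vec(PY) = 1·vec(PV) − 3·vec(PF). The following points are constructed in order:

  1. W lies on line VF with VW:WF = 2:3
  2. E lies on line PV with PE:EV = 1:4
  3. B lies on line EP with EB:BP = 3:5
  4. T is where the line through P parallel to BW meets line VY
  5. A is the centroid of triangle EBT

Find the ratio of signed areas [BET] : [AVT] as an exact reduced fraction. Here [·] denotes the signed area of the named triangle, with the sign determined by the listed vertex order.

Assign P = (0, 0), V = (1, 0), F = (0, 1), Y = (1, -3) — the answer is frame-independent, so this choice is without loss of generality.
1. W lies on line VF with VW:WF = 2:3 ⇒ W = (3/5, 2/5)
2. E lies on line PV with PE:EV = 1:4 ⇒ E = (1/5, 0)
3. B lies on line EP with EB:BP = 3:5 ⇒ B = (1/8, 0)
4. T is where the line through P parallel to BW meets line VY ⇒ T = (1, 16/19)
5. A is the centroid of triangle EBT ⇒ A = (53/120, 16/57)
2·[BET] = 6/95, 2·[AVT] = 134/285
[BET]:[AVT] = 6/95:134/285 = 9/67

[BET]:[AVT] = 9/67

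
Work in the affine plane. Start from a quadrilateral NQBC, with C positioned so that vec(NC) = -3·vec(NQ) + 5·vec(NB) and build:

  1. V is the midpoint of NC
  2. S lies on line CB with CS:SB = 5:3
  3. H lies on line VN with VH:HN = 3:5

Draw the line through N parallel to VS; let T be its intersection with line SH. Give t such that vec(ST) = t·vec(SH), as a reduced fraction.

Work in coordinates with N = (0, 0), Q = (1, 0), B = (0, 1), C = (-3, 5).
1. V is the midpoint of NC ⇒ V = (-3/2, 5/2)
2. S lies on line CB with CS:SB = 5:3 ⇒ S = (-9/8, 5/2)
3. H lies on line VN with VH:HN = 3:5 ⇒ H = (-15/16, 25/16)
through N parallel to VS: direction (3/8, 0); meets SH at T = (-5/8, 0)
T = S + t·(H−S) with t = 8/3

t = 8/3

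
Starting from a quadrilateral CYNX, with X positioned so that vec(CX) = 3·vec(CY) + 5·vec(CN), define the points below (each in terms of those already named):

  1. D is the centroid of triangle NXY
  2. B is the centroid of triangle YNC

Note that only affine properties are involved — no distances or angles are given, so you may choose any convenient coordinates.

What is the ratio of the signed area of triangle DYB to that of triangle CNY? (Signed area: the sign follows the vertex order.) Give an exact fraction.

[DYB]:[CNY] = 13/9

Assign C = (0, 0), Y = (1, 0), N = (0, 1), X = (3, 5) — the answer is frame-independent, so this choice is without loss of generality.
1. D is the centroid of triangle NXY ⇒ D = (4/3, 2)
2. B is the centroid of triangle YNC ⇒ B = (1/3, 1/3)
2·[DYB] = -13/9, 2·[CNY] = -1
[DYB]:[CNY] = -13/9:-1 = 13/9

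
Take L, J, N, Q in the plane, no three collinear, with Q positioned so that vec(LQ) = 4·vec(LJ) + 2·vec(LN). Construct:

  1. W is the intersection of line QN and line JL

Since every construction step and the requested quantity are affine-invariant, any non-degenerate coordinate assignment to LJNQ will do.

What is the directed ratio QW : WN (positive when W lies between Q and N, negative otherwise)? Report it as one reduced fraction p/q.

Set L = (0, 0), J = (1, 0), N = (0, 1), Q = (4, 2); any affine frame gives the same invariant.
1. W is the intersection of line QN and line JL ⇒ W = (-4, 0)
W = Q + t·(N−Q) with t = 2, so QW:WN = t:(1−t) = 2:-1

QW:WN = -2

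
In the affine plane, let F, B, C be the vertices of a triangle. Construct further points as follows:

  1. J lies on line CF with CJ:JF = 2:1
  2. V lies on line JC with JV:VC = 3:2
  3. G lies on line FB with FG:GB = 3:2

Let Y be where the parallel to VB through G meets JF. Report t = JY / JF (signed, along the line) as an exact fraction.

t = -8/25

Set F = (0, 0), B = (1, 0), C = (0, 1); any affine frame gives the same invariant.
1. J lies on line CF with CJ:JF = 2:1 ⇒ J = (0, 1/3)
2. V lies on line JC with JV:VC = 3:2 ⇒ V = (0, 11/15)
3. G lies on line FB with FG:GB = 3:2 ⇒ G = (3/5, 0)
through G parallel to VB: direction (1, -11/15); meets JF at Y = (0, 11/25)
Y = J + t·(F−J) with t = -8/25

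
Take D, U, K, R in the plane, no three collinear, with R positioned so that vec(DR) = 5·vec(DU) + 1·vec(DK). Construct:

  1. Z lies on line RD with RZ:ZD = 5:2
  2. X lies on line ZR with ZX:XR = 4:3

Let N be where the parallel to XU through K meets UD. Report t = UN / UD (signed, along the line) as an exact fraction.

t = 155/34

Choose coordinates D = (0, 0), U = (1, 0), K = (0, 1), R = (5, 1).
1. Z lies on line RD with RZ:ZD = 5:2 ⇒ Z = (10/7, 2/7)
2. X lies on line ZR with ZX:XR = 4:3 ⇒ X = (170/49, 34/49)
through K parallel to XU: direction (-121/49, -34/49); meets UD at N = (-121/34, 0)
N = U + t·(D−U) with t = 155/34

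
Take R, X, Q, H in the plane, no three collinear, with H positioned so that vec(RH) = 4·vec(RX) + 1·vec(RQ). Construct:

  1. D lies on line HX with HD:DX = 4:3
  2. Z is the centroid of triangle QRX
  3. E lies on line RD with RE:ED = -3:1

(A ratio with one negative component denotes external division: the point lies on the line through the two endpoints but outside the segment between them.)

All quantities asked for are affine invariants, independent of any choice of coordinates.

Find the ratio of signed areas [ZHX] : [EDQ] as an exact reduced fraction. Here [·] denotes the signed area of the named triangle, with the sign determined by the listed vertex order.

Work in coordinates with R = (0, 0), X = (1, 0), Q = (0, 1), H = (4, 1).
1. D lies on line HX with HD:DX = 4:3 ⇒ D = (16/7, 3/7)
2. Z is the centroid of triangle QRX ⇒ Z = (1/3, 1/3)
3. E lies on line RD with RE:ED = -3:1 ⇒ E = (24/7, 9/14)
2·[ZHX] = -5/3, 2·[EDQ] = -8/7
[ZHX]:[EDQ] = -5/3:-8/7 = 35/24

[ZHX]:[EDQ] = 35/24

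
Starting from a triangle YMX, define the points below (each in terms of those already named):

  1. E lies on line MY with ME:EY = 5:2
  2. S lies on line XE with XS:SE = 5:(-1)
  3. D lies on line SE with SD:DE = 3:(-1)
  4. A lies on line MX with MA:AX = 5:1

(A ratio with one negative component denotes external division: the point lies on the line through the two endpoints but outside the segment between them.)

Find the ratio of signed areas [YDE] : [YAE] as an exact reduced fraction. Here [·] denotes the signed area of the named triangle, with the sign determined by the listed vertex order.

Assign Y = (0, 0), M = (1, 0), X = (0, 1) — the answer is frame-independent, so this choice is without loss of generality.
1. E lies on line MY with ME:EY = 5:2 ⇒ E = (2/7, 0)
2. S lies on line XE with XS:SE = 5:(-1) ⇒ S = (5/14, -1/4)
3. D lies on line SE with SD:DE = 3:(-1) ⇒ D = (1/4, 1/8)
4. A lies on line MX with MA:AX = 5:1 ⇒ A = (1/6, 5/6)
2·[YDE] = -1/28, 2·[YAE] = -5/21
[YDE]:[YAE] = -1/28:-5/21 = 3/20

[YDE]:[YAE] = 3/20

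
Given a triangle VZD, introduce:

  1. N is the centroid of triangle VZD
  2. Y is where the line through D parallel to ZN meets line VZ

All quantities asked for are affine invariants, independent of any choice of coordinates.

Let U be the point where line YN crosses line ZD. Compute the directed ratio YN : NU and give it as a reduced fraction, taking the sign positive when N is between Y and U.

YN:NU = -4

Work in coordinates with V = (0, 0), Z = (1, 0), D = (0, 1).
1. N is the centroid of triangle VZD ⇒ N = (1/3, 1/3)
2. Y is where the line through D parallel to ZN meets line VZ ⇒ Y = (2, 0)
line YN meets ZD at U = (3/4, 1/4)
N = Y + t·(U−Y) with t = 4/3, so YN:NU = 4/3:-1/3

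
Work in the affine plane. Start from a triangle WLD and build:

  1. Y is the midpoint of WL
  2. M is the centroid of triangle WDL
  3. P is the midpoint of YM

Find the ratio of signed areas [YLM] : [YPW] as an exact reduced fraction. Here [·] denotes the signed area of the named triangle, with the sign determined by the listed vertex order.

Assign W = (0, 0), L = (1, 0), D = (0, 1) — the answer is frame-independent, so this choice is without loss of generality.
1. Y is the midpoint of WL ⇒ Y = (1/2, 0)
2. M is the centroid of triangle WDL ⇒ M = (1/3, 1/3)
3. P is the midpoint of YM ⇒ P = (5/12, 1/6)
2·[YLM] = 1/6, 2·[YPW] = 1/12
[YLM]:[YPW] = 1/6:1/12 = 2

[YLM]:[YPW] = 2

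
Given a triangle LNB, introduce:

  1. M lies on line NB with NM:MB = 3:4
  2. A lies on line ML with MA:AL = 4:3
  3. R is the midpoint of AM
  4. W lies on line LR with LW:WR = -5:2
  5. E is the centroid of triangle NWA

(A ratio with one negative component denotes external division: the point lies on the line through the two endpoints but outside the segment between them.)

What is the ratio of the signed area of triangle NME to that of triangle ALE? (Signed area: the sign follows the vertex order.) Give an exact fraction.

Assign L = (0, 0), N = (1, 0), B = (0, 1) — the answer is frame-independent, so this choice is without loss of generality.
1. M lies on line NB with NM:MB = 3:4 ⇒ M = (4/7, 3/7)
2. A lies on line ML with MA:AL = 4:3 ⇒ A = (12/49, 9/49)
3. R is the midpoint of AM ⇒ R = (20/49, 15/49)
4. W lies on line LR with LW:WR = -5:2 ⇒ W = (100/147, 25/49)
5. E is the centroid of triangle NWA ⇒ E = (283/441, 34/147)
2·[NME] = 8/147, 2·[ALE] = 3/49
[NME]:[ALE] = 8/147:3/49 = 8/9

[NME]:[ALE] = 8/9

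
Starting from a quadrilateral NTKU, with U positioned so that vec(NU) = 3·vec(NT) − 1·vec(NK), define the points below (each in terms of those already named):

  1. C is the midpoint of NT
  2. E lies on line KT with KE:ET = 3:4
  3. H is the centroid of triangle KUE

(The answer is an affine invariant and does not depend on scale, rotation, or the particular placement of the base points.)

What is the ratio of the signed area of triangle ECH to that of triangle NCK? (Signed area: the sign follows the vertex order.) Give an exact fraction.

Set N = (0, 0), T = (1, 0), K = (0, 1), U = (3, -1); any affine frame gives the same invariant.
1. C is the midpoint of NT ⇒ C = (1/2, 0)
2. E lies on line KT with KE:ET = 3:4 ⇒ E = (3/7, 4/7)
3. H is the centroid of triangle KUE ⇒ H = (8/7, 4/21)
2·[ECH] = 8/21, 2·[NCK] = 1/2
[ECH]:[NCK] = 8/21:1/2 = 16/21

[ECH]:[NCK] = 16/21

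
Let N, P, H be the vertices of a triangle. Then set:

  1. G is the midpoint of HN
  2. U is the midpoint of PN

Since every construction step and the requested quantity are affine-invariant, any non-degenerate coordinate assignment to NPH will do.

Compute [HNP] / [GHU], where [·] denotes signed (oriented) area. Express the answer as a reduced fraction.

[HNP]:[GHU] = -4

Work in coordinates with N = (0, 0), P = (1, 0), H = (0, 1).
1. G is the midpoint of HN ⇒ G = (0, 1/2)
2. U is the midpoint of PN ⇒ U = (1/2, 0)
2·[HNP] = 1, 2·[GHU] = -1/4
[HNP]:[GHU] = 1:-1/4 = -4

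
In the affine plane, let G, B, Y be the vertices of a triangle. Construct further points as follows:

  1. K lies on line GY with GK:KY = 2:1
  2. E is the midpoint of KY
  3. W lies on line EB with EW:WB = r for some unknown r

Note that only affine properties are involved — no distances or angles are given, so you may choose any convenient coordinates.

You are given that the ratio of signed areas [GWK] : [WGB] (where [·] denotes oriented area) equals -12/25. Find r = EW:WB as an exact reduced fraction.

Work in coordinates with G = (0, 0), B = (1, 0), Y = (0, 1).
1. K lies on line GY with GK:KY = 2:1 ⇒ K = (0, 2/3)
2. E is the midpoint of KY ⇒ E = (0, 5/6)
3. With EW:WB = r, write λ = r/(r+1) so W = E + λ·(B−E); W is affine-linear in λ
Every point depending on W is an affine combination of W and λ-independent points, so each such coordinate is linear in λ; the λ² term in each signed area is a multiple of (B−E)×(B−E) = 0, so 2·[GWK] and 2·[WGB] are each linear in λ. Evaluating at λ=0 and λ=1:
  2·[GWK] = 2/3·λ,   2·[WGB] = -5/6·λ + 5/6
So [GWK]:[WGB] = (2/3·λ) / (-5/6·λ + 5/6). Setting this equal to -12/25:
  2/3·λ = -12/25·(-5/6·λ + 5/6)  ⇒  λ = -3/2
Then r = λ/(1−λ) = (-3/2)/(5/2) = -3/5. Check: with r = -3/5, W = (-3/2, 25/12) and [GWK]:[WGB] = -12/25 as required.

r = -3/5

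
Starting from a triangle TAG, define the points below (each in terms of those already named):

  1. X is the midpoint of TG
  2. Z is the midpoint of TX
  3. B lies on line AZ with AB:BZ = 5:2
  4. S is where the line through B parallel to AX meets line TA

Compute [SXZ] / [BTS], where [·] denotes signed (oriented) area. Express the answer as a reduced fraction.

Set T = (0, 0), A = (1, 0), G = (0, 1); any affine frame gives the same invariant.
1. X is the midpoint of TG ⇒ X = (0, 1/2)
2. Z is the midpoint of TX ⇒ Z = (0, 1/4)
3. B lies on line AZ with AB:BZ = 5:2 ⇒ B = (2/7, 5/28)
4. S is where the line through B parallel to AX meets line TA ⇒ S = (9/14, 0)
2·[SXZ] = 9/56, 2·[BTS] = 45/392
[SXZ]:[BTS] = 9/56:45/392 = 7/5

[SXZ]:[BTS] = 7/5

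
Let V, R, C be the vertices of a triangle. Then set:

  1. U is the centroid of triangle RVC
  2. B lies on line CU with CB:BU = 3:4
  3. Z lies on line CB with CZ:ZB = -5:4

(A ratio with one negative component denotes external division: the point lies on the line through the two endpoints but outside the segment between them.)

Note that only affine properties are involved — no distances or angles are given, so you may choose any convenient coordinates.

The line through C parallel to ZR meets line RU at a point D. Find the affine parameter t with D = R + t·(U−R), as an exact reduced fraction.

t = 15/8

Work in coordinates with V = (0, 0), R = (1, 0), C = (0, 1).
1. U is the centroid of triangle RVC ⇒ U = (1/3, 1/3)
2. B lies on line CU with CB:BU = 3:4 ⇒ B = (1/7, 5/7)
3. Z lies on line CB with CZ:ZB = -5:4 ⇒ Z = (5/7, -3/7)
through C parallel to ZR: direction (2/7, 3/7); meets RU at D = (-1/4, 5/8)
D = R + t·(U−R) with t = 15/8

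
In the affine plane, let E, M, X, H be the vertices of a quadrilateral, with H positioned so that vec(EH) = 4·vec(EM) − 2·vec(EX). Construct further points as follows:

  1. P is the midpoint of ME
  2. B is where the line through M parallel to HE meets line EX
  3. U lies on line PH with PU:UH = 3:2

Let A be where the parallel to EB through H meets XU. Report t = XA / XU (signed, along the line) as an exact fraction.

t = 20/13

Set E = (0, 0), M = (1, 0), X = (0, 1), H = (4, -2); any affine frame gives the same invariant.
1. P is the midpoint of ME ⇒ P = (1/2, 0)
2. B is where the line through M parallel to HE meets line EX ⇒ B = (0, 1/2)
3. U lies on line PH with PU:UH = 3:2 ⇒ U = (13/5, -6/5)
through H parallel to EB: direction (0, 1/2); meets XU at A = (4, -31/13)
A = X + t·(U−X) with t = 20/13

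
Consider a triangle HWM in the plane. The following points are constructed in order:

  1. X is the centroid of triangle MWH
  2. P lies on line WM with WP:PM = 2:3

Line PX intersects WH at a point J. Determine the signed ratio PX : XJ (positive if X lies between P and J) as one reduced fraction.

Work in coordinates with H = (0, 0), W = (1, 0), M = (0, 1).
1. X is the centroid of triangle MWH ⇒ X = (1/3, 1/3)
2. P lies on line WM with WP:PM = 2:3 ⇒ P = (3/5, 2/5)
line PX meets WH at J = (-1, 0)
X = P + t·(J−P) with t = 1/6, so PX:XJ = 1/6:5/6

PX:XJ = 1/5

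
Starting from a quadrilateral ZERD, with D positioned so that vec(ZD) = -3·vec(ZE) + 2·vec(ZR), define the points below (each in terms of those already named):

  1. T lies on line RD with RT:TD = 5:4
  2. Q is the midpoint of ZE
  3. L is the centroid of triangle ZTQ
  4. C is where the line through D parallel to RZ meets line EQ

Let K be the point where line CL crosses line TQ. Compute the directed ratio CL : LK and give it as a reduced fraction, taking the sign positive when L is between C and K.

Choose coordinates Z = (0, 0), E = (1, 0), R = (0, 1), D = (-3, 2).
1. T lies on line RD with RT:TD = 5:4 ⇒ T = (-5/3, 14/9)
2. Q is the midpoint of ZE ⇒ Q = (1/2, 0)
3. L is the centroid of triangle ZTQ ⇒ L = (-7/18, 14/27)
4. C is where the line through D parallel to RZ meets line EQ ⇒ C = (-3, 0)
line CL meets TQ at K = (-31/120, 49/90)
L = C + t·(K−C) with t = 20/21, so CL:LK = 20/21:1/21

CL:LK = 20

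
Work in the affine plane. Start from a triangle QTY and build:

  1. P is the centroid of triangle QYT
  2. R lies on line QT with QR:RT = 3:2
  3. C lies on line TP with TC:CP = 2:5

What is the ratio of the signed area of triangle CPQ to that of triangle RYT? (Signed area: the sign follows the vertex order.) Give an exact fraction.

Work in coordinates with Q = (0, 0), T = (1, 0), Y = (0, 1).
1. P is the centroid of triangle QYT ⇒ P = (1/3, 1/3)
2. R lies on line QT with QR:RT = 3:2 ⇒ R = (3/5, 0)
3. C lies on line TP with TC:CP = 2:5 ⇒ C = (17/21, 2/21)
2·[CPQ] = 5/21, 2·[RYT] = -2/5
[CPQ]:[RYT] = 5/21:-2/5 = -25/42

[CPQ]:[RYT] = -25/42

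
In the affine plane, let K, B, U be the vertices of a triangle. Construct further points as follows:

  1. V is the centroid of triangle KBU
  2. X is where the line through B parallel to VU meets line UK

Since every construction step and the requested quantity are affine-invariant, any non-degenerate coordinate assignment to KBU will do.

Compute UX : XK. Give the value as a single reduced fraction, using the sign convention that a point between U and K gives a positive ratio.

UX:XK = -1/2

Set K = (0, 0), B = (1, 0), U = (0, 1); any affine frame gives the same invariant.
1. V is the centroid of triangle KBU ⇒ V = (1/3, 1/3)
2. X is where the line through B parallel to VU meets line UK ⇒ X = (0, 2)
X = U + t·(K−U) with t = -1, so UX:XK = t:(1−t) = -1:2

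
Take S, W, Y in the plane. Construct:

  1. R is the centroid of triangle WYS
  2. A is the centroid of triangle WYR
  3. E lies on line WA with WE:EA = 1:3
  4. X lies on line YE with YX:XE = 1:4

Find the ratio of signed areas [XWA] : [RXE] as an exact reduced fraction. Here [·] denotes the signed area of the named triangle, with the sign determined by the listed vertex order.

[XWA]:[RXE] = 2/5

Work in coordinates with S = (0, 0), W = (1, 0), Y = (0, 1).
1. R is the centroid of triangle WYS ⇒ R = (1/3, 1/3)
2. A is the centroid of triangle WYR ⇒ A = (4/9, 4/9)
3. E lies on line WA with WE:EA = 1:3 ⇒ E = (31/36, 1/9)
4. X lies on line YE with YX:XE = 1:4 ⇒ X = (31/180, 37/45)
2·[XWA] = -4/45, 2·[RXE] = -2/9
[XWA]:[RXE] = -4/45:-2/9 = 2/5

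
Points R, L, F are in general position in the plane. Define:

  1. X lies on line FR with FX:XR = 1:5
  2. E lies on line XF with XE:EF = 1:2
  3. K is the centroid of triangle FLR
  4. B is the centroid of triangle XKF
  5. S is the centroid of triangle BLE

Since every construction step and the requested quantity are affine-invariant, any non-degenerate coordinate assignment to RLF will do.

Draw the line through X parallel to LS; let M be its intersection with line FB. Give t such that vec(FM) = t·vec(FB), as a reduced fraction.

t = 51/56

Work in coordinates with R = (0, 0), L = (1, 0), F = (0, 1).
1. X lies on line FR with FX:XR = 1:5 ⇒ X = (0, 5/6)
2. E lies on line XF with XE:EF = 1:2 ⇒ E = (0, 8/9)
3. K is the centroid of triangle FLR ⇒ K = (1/3, 1/3)
4. B is the centroid of triangle XKF ⇒ B = (1/9, 13/18)
5. S is the centroid of triangle BLE ⇒ S = (10/27, 29/54)
through X parallel to LS: direction (-17/27, 29/54); meets FB at M = (17/168, 251/336)
M = F + t·(B−F) with t = 51/56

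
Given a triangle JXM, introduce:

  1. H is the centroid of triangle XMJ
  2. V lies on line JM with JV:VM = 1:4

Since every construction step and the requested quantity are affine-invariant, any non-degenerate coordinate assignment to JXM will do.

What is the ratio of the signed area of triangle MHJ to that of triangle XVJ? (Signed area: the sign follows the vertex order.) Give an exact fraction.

Assign J = (0, 0), X = (1, 0), M = (0, 1) — the answer is frame-independent, so this choice is without loss of generality.
1. H is the centroid of triangle XMJ ⇒ H = (1/3, 1/3)
2. V lies on line JM with JV:VM = 1:4 ⇒ V = (0, 1/5)
2·[MHJ] = -1/3, 2·[XVJ] = 1/5
[MHJ]:[XVJ] = -1/3:1/5 = -5/3

[MHJ]:[XVJ] = -5/3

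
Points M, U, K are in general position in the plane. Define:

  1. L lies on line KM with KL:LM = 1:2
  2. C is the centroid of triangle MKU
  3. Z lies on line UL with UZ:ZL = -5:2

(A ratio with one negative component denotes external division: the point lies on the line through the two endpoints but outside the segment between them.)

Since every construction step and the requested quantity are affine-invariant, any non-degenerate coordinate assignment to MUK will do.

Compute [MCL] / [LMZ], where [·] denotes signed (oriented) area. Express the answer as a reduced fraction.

[MCL]:[LMZ] = -1/2

Assign M = (0, 0), U = (1, 0), K = (0, 1) — the answer is frame-independent, so this choice is without loss of generality.
1. L lies on line KM with KL:LM = 1:2 ⇒ L = (0, 2/3)
2. C is the centroid of triangle MKU ⇒ C = (1/3, 1/3)
3. Z lies on line UL with UZ:ZL = -5:2 ⇒ Z = (-2/3, 10/9)
2·[MCL] = 2/9, 2·[LMZ] = -4/9
[MCL]:[LMZ] = 2/9:-4/9 = -1/2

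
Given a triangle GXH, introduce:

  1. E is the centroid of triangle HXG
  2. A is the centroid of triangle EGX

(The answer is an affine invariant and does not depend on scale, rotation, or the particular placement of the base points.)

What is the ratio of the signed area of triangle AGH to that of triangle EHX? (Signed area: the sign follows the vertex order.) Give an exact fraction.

[AGH]:[EHX] = 4/3

Work in coordinates with G = (0, 0), X = (1, 0), H = (0, 1).
1. E is the centroid of triangle HXG ⇒ E = (1/3, 1/3)
2. A is the centroid of triangle EGX ⇒ A = (4/9, 1/9)
2·[AGH] = -4/9, 2·[EHX] = -1/3
[AGH]:[EHX] = -4/9:-1/3 = 4/3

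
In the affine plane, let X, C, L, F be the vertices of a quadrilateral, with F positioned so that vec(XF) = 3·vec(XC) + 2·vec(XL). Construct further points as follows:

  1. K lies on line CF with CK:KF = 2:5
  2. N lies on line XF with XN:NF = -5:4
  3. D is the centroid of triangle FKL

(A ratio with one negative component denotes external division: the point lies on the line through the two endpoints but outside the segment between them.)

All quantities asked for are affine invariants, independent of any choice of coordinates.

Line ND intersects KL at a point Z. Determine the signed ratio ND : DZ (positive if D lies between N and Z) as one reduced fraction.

Set X = (0, 0), C = (1, 0), L = (0, 1), F = (3, 2); any affine frame gives the same invariant.
1. K lies on line CF with CK:KF = 2:5 ⇒ K = (11/7, 4/7)
2. N lies on line XF with XN:NF = -5:4 ⇒ N = (15, 10)
3. D is the centroid of triangle FKL ⇒ D = (32/21, 25/21)
line ND meets KL at Z = (627/721, 550/721)
D = N + t·(Z−N) with t = 103/108, so ND:DZ = 103/108:5/108

ND:DZ = 103/5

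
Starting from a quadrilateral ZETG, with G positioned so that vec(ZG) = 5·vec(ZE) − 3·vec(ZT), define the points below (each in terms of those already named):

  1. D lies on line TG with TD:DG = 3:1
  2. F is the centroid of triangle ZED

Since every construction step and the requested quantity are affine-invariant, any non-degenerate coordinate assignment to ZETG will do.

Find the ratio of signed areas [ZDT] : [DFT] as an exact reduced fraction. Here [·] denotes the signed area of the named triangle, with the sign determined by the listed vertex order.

[ZDT]:[DFT] = -5/2

Choose coordinates Z = (0, 0), E = (1, 0), T = (0, 1), G = (5, -3).
1. D lies on line TG with TD:DG = 3:1 ⇒ D = (15/4, -2)
2. F is the centroid of triangle ZED ⇒ F = (19/12, -2/3)
2·[ZDT] = 15/4, 2·[DFT] = -3/2
[ZDT]:[DFT] = 15/4:-3/2 = -5/2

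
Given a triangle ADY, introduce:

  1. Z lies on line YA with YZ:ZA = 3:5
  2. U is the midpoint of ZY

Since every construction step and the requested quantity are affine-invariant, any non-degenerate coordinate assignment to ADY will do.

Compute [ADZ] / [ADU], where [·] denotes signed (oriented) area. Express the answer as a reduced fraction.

[ADZ]:[ADU] = 10/13

Choose coordinates A = (0, 0), D = (1, 0), Y = (0, 1).
1. Z lies on line YA with YZ:ZA = 3:5 ⇒ Z = (0, 5/8)
2. U is the midpoint of ZY ⇒ U = (0, 13/16)
2·[ADZ] = 5/8, 2·[ADU] = 13/16
[ADZ]:[ADU] = 5/8:13/16 = 10/13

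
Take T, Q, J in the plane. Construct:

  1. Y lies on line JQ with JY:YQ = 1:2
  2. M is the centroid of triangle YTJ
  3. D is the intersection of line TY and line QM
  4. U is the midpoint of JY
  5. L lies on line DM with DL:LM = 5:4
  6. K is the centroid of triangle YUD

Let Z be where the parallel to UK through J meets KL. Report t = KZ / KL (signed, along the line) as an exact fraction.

Assign T = (0, 0), Q = (1, 0), J = (0, 1) — the answer is frame-independent, so this choice is without loss of generality.
1. Y lies on line JQ with JY:YQ = 1:2 ⇒ Y = (1/3, 2/3)
2. M is the centroid of triangle YTJ ⇒ M = (1/9, 5/9)
3. D is the intersection of line TY and line QM ⇒ D = (5/21, 10/21)
4. U is the midpoint of JY ⇒ U = (1/6, 5/6)
5. L lies on line DM with DL:LM = 5:4 ⇒ L = (95/567, 295/567)
6. K is the centroid of triangle YUD ⇒ K = (31/126, 83/126)
through J parallel to UK: direction (5/63, -11/63); meets KL at Z = (115/588, 335/588)
Z = K + t·(L−K) with t = 9/14

t = 9/14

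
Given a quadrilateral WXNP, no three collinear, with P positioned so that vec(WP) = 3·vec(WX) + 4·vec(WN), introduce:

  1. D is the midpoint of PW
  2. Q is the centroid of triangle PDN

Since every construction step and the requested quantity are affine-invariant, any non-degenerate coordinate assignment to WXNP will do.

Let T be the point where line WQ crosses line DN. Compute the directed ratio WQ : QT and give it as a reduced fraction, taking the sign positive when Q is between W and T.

WQ:QT = -4

Set W = (0, 0), X = (1, 0), N = (0, 1), P = (3, 4); any affine frame gives the same invariant.
1. D is the midpoint of PW ⇒ D = (3/2, 2)
2. Q is the centroid of triangle PDN ⇒ Q = (3/2, 7/3)
line WQ meets DN at T = (9/8, 7/4)
Q = W + t·(T−W) with t = 4/3, so WQ:QT = 4/3:-1/3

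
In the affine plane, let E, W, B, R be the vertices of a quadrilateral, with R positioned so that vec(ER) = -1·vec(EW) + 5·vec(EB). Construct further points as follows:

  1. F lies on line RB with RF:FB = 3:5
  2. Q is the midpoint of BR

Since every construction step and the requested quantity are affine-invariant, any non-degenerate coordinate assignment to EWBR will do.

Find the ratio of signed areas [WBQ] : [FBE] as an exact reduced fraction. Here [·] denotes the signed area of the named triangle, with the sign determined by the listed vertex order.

Choose coordinates E = (0, 0), W = (1, 0), B = (0, 1), R = (-1, 5).
1. F lies on line RB with RF:FB = 3:5 ⇒ F = (-5/8, 7/2)
2. Q is the midpoint of BR ⇒ Q = (-1/2, 3)
2·[WBQ] = -3/2, 2·[FBE] = -5/8
[WBQ]:[FBE] = -3/2:-5/8 = 12/5

[WBQ]:[FBE] = 12/5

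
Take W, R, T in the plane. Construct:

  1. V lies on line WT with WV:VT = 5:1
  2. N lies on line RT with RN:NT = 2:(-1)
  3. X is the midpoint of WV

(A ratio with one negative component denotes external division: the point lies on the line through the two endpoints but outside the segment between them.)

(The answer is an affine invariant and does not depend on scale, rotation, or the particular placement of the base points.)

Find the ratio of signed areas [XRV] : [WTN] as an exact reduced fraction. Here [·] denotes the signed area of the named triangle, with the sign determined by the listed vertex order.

[XRV]:[WTN] = 5/12

Work in coordinates with W = (0, 0), R = (1, 0), T = (0, 1).
1. V lies on line WT with WV:VT = 5:1 ⇒ V = (0, 5/6)
2. N lies on line RT with RN:NT = 2:(-1) ⇒ N = (-1, 2)
3. X is the midpoint of WV ⇒ X = (0, 5/12)
2·[XRV] = 5/12, 2·[WTN] = 1
[XRV]:[WTN] = 5/12:1 = 5/12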